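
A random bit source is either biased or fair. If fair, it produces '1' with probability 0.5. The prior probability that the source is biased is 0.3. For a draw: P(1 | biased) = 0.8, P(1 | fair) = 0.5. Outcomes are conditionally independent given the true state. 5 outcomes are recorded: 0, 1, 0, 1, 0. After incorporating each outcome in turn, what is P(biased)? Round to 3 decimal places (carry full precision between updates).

0.066

Each posterior becomes the prior for the next update.
After '0': P(biased) = 0.2·0.3000 / (0.2·0.3000 + 0.5·0.7000) ≈ 0.1463
After '1': P(biased) = 0.8·0.1463 / (0.8·0.1463 + 0.5·0.8537) ≈ 0.2152
After '0': P(biased) = 0.2·0.2152 / (0.2·0.2152 + 0.5·0.7848) ≈ 0.0989
After '1': P(biased) = 0.8·0.0989 / (0.8·0.0989 + 0.5·0.9011) ≈ 0.1493
After '0': P(biased) = 0.2·0.1493 / (0.2·0.1493 + 0.5·0.8507) ≈ 0.0656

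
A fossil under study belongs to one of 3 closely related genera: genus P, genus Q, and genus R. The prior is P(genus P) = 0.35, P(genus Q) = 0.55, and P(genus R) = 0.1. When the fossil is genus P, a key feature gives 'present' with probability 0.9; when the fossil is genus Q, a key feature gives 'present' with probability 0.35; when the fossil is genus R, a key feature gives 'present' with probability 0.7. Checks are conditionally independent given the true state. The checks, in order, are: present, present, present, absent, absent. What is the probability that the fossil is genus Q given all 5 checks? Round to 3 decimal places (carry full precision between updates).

0.639

After 'present': normaliser = 0.9·0.3500 + 0.35·0.5500 + 0.7·0.1000; P(genus P) ≈ 0.5455, P(genus Q) ≈ 0.3333, P(genus R) ≈ 0.1212
After 'present': normaliser = 0.9·0.5455 + 0.35·0.3333 + 0.7·0.1212; P(genus P) ≈ 0.7090, P(genus Q) ≈ 0.1685, P(genus R) ≈ 0.1225
After 'present': normaliser = 0.9·0.7090 + 0.35·0.1685 + 0.7·0.1225; P(genus P) ≈ 0.8151, P(genus Q) ≈ 0.0753, P(genus R) ≈ 0.1096
After 'absent': normaliser = 0.1·0.8151 + 0.65·0.0753 + 0.3·0.1096; P(genus P) ≈ 0.4990, P(genus Q) ≈ 0.2998, P(genus R) ≈ 0.2012
After 'absent': normaliser = 0.1·0.4990 + 0.65·0.2998 + 0.3·0.2012; P(genus P) ≈ 0.1635, P(genus Q) ≈ 0.6386, P(genus R) ≈ 0.1979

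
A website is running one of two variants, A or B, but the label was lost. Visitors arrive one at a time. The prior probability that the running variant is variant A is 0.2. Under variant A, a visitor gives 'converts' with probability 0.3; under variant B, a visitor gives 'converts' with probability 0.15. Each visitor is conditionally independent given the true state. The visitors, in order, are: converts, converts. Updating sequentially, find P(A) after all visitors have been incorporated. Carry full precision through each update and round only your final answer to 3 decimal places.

0.500

After 'converts': P(A) = 0.3·0.2000 / (0.3·0.2000 + 0.15·0.8000) ≈ 0.3333
After 'converts': P(A) = 0.3·0.3333 / (0.3·0.3333 + 0.15·0.6667) ≈ 0.5000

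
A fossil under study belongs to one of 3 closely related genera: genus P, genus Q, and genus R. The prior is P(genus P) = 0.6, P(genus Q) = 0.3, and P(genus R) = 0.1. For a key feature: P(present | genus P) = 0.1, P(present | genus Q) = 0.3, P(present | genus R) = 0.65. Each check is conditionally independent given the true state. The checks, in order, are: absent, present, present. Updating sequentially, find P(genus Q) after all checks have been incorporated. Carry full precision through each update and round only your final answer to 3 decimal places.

Apply Bayes' rule sequentially, carrying P(genus Q) forward.
After 'absent': normaliser = 0.9·0.6000 + 0.7·0.3000 + 0.35·0.1000; P(genus P) ≈ 0.6879, P(genus Q) ≈ 0.2675, P(genus R) ≈ 0.0446
After 'present': normaliser = 0.1·0.6879 + 0.3·0.2675 + 0.65·0.0446; P(genus P) ≈ 0.3864, P(genus Q) ≈ 0.4508, P(genus R) ≈ 0.1628
After 'present': normaliser = 0.1·0.3864 + 0.3·0.4508 + 0.65·0.1628; P(genus P) ≈ 0.1382, P(genus Q) ≈ 0.4835, P(genus R) ≈ 0.3783

0.484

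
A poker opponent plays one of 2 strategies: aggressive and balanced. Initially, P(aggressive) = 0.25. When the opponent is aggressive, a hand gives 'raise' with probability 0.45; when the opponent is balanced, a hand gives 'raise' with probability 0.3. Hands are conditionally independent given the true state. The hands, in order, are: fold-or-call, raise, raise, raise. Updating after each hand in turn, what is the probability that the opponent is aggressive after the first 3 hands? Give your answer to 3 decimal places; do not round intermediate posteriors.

0.371

After 'fold-or-call': P(aggressive) = 0.55·0.2500 / (0.55·0.2500 + 0.7·0.7500) ≈ 0.2075
After 'raise': P(aggressive) = 0.45·0.2075 / (0.45·0.2075 + 0.3·0.7925) ≈ 0.2821
After 'raise': P(aggressive) = 0.45·0.2821 / (0.45·0.2821 + 0.3·0.7179) ≈ 0.3708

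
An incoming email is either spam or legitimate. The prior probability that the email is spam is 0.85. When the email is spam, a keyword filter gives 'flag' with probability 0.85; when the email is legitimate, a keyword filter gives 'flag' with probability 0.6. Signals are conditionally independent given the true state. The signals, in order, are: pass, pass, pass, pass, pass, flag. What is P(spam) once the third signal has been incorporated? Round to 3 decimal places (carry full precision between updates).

After 'pass': P(spam) = 0.15·0.8500 / (0.15·0.8500 + 0.4·0.1500) ≈ 0.6800
After 'pass': P(spam) = 0.15·0.6800 / (0.15·0.6800 + 0.4·0.3200) ≈ 0.4435
After 'pass': P(spam) = 0.15·0.4435 / (0.15·0.4435 + 0.4·0.5565) ≈ 0.2301

0.230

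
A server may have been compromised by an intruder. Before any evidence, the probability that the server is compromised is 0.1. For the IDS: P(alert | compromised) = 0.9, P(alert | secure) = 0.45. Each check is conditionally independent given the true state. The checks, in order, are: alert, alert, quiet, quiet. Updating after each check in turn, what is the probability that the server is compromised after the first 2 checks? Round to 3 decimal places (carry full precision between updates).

Each posterior becomes the prior for the next update.
After 'alert': P(compromised) = 0.9·0.1000 / (0.9·0.1000 + 0.45·0.9000) ≈ 0.1818
After 'alert': P(compromised) = 0.9·0.1818 / (0.9·0.1818 + 0.45·0.8182) ≈ 0.3077

0.308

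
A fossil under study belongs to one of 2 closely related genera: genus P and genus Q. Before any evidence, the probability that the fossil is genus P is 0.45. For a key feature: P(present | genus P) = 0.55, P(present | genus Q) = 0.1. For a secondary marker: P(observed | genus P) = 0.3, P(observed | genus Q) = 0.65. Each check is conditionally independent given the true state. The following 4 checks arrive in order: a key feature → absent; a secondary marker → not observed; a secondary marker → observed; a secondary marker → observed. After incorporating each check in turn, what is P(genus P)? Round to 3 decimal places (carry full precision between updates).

0.148

After a key feature='absent': P(genus P) = 0.45·0.4500 / (0.45·0.4500 + 0.9·0.5500) ≈ 0.2903
After a secondary marker='not observed': P(genus P) = 0.7·0.2903 / (0.7·0.2903 + 0.35·0.7097) ≈ 0.4500
After a secondary marker='observed': P(genus P) = 0.3·0.4500 / (0.3·0.4500 + 0.65·0.5500) ≈ 0.2741
After a secondary marker='observed': P(genus P) = 0.3·0.2741 / (0.3·0.2741 + 0.65·0.7259) ≈ 0.1484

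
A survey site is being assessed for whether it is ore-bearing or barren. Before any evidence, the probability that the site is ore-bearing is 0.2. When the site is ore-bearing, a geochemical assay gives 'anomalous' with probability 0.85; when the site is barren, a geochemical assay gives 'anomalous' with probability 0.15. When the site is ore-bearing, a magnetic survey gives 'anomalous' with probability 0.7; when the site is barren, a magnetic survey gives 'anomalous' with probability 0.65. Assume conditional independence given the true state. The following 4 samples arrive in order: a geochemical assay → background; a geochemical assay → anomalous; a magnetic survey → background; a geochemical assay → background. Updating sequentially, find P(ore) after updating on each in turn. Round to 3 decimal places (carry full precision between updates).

0.036

After a geochemical assay='background': P(ore) = 0.15·0.2000 / (0.15·0.2000 + 0.85·0.8000) ≈ 0.0423
After a geochemical assay='anomalous': P(ore) = 0.85·0.0423 / (0.85·0.0423 + 0.15·0.9577) ≈ 0.2000
After a magnetic survey='background': P(ore) = 0.3·0.2000 / (0.3·0.2000 + 0.35·0.8000) ≈ 0.1765
After a geochemical assay='background': P(ore) = 0.15·0.1765 / (0.15·0.1765 + 0.85·0.8235) ≈ 0.0364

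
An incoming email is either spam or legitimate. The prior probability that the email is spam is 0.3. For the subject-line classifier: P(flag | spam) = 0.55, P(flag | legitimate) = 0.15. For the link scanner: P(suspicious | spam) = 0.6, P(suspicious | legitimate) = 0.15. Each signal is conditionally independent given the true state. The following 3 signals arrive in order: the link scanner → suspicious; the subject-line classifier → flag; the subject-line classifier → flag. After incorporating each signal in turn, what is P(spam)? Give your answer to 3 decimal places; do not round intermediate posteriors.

After the link scanner='suspicious': P(spam) = 0.6·0.3000 / (0.6·0.3000 + 0.15·0.7000) ≈ 0.6316
After the subject-line classifier='flag': P(spam) = 0.55·0.6316 / (0.55·0.6316 + 0.15·0.3684) ≈ 0.8627
After the subject-line classifier='flag': P(spam) = 0.55·0.8627 / (0.55·0.8627 + 0.15·0.1373) ≈ 0.9584

0.958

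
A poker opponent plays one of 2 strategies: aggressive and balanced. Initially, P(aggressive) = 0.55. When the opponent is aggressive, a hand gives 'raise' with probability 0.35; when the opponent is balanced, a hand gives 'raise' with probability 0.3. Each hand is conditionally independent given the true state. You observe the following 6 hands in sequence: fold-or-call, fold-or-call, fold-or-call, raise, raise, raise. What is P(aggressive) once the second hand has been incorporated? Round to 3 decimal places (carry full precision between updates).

0.513

After 'fold-or-call': P(aggressive) = 0.65·0.5500 / (0.65·0.5500 + 0.7·0.4500) ≈ 0.5316
After 'fold-or-call': P(aggressive) = 0.65·0.5316 / (0.65·0.5316 + 0.7·0.4684) ≈ 0.5131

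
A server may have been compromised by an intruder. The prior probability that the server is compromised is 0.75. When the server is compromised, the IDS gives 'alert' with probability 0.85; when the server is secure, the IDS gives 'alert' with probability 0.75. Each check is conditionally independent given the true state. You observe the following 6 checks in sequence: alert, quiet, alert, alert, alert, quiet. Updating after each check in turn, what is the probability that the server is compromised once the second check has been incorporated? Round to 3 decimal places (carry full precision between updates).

After 'alert': P(compromised) = 0.85·0.7500 / (0.85·0.7500 + 0.75·0.2500) ≈ 0.7727
After 'quiet': P(compromised) = 0.15·0.7727 / (0.15·0.7727 + 0.25·0.2273) ≈ 0.6711

0.671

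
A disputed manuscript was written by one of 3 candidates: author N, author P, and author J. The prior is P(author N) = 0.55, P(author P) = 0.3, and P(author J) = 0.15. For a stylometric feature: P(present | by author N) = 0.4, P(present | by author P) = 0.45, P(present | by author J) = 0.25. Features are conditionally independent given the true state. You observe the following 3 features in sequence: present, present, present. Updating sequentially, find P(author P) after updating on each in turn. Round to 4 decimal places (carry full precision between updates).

0.4213

After 'present': normaliser = 0.4·0.5500 + 0.45·0.3000 + 0.25·0.1500; P(author N) ≈ 0.5605, P(author P) ≈ 0.3439, P(author J) ≈ 0.0955
After 'present': normaliser = 0.4·0.5605 + 0.45·0.3439 + 0.25·0.0955; P(author N) ≈ 0.5565, P(author P) ≈ 0.3842, P(author J) ≈ 0.0593
After 'present': normaliser = 0.4·0.5565 + 0.45·0.3842 + 0.25·0.0593; P(author N) ≈ 0.5425, P(author P) ≈ 0.4213, P(author J) ≈ 0.0361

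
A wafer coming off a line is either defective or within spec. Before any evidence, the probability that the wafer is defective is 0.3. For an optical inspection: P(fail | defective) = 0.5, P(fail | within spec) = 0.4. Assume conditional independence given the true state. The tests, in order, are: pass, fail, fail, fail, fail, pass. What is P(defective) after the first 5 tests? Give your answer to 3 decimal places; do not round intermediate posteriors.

0.466

After 'pass': P(defective) = 0.5·0.3000 / (0.5·0.3000 + 0.6·0.7000) ≈ 0.2632
After 'fail': P(defective) = 0.5·0.2632 / (0.5·0.2632 + 0.4·0.7368) ≈ 0.3086
After 'fail': P(defective) = 0.5·0.3086 / (0.5·0.3086 + 0.4·0.6914) ≈ 0.3582
After 'fail': P(defective) = 0.5·0.3582 / (0.5·0.3582 + 0.4·0.6418) ≈ 0.4109
After 'fail': P(defective) = 0.5·0.4109 / (0.5·0.4109 + 0.4·0.5891) ≈ 0.4658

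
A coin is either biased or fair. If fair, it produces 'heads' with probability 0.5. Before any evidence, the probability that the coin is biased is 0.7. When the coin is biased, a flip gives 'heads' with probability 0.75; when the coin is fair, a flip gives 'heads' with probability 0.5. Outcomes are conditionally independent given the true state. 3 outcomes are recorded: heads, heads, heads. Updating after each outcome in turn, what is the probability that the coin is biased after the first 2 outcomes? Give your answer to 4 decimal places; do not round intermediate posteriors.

0.8400

After 'heads': P(biased) = 0.75·0.7000 / (0.75·0.7000 + 0.5·0.3000) ≈ 0.7778
After 'heads': P(biased) = 0.75·0.7778 / (0.75·0.7778 + 0.5·0.2222) ≈ 0.8400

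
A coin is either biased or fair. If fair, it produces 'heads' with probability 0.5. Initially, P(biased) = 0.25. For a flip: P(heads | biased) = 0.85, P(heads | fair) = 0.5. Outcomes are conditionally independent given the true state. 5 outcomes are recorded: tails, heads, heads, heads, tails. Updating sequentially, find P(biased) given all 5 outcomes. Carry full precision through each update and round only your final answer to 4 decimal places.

0.1285

Apply Bayes' rule sequentially, carrying P(biased) forward.
After 'tails': P(biased) = 0.15·0.2500 / (0.15·0.2500 + 0.5·0.7500) ≈ 0.0909
After 'heads': P(biased) = 0.85·0.0909 / (0.85·0.0909 + 0.5·0.9091) ≈ 0.1453
After 'heads': P(biased) = 0.85·0.1453 / (0.85·0.1453 + 0.5·0.8547) ≈ 0.2242
After 'heads': P(biased) = 0.85·0.2242 / (0.85·0.2242 + 0.5·0.7758) ≈ 0.3294
After 'tails': P(biased) = 0.15·0.3294 / (0.15·0.3294 + 0.5·0.6706) ≈ 0.1285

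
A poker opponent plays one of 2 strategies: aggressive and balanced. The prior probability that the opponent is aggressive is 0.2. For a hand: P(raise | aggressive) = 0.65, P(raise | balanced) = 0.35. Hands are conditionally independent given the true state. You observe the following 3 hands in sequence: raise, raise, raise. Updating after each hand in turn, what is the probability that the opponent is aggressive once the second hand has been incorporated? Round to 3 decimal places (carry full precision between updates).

0.463

Apply Bayes' rule sequentially, carrying P(aggressive) forward.
After 'raise': P(aggressive) = 0.65·0.2000 / (0.65·0.2000 + 0.35·0.8000) ≈ 0.3171
After 'raise': P(aggressive) = 0.65·0.3171 / (0.65·0.3171 + 0.35·0.6829) ≈ 0.4630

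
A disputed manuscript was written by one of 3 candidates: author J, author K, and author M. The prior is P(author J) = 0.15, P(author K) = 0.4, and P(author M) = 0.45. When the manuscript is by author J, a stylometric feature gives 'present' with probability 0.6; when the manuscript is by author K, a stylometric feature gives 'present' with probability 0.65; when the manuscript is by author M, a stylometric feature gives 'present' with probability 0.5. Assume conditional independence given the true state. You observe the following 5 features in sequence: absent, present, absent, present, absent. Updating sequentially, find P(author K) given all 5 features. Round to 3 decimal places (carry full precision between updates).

After 'absent': normaliser = 0.4·0.1500 + 0.35·0.4000 + 0.5·0.4500; P(author J) ≈ 0.1412, P(author K) ≈ 0.3294, P(author M) ≈ 0.5294
After 'present': normaliser = 0.6·0.1412 + 0.65·0.3294 + 0.5·0.5294; P(author J) ≈ 0.1503, P(author K) ≈ 0.3800, P(author M) ≈ 0.4697
After 'absent': normaliser = 0.4·0.1503 + 0.35·0.3800 + 0.5·0.4697; P(author J) ≈ 0.1405, P(author K) ≈ 0.3107, P(author M) ≈ 0.5488
After 'present': normaliser = 0.6·0.1405 + 0.65·0.3107 + 0.5·0.5488; P(author J) ≈ 0.1503, P(author K) ≈ 0.3602, P(author M) ≈ 0.4894
After 'absent': normaliser = 0.4·0.1503 + 0.35·0.3602 + 0.5·0.4894; P(author J) ≈ 0.1396, P(author K) ≈ 0.2926, P(author M) ≈ 0.5679

0.293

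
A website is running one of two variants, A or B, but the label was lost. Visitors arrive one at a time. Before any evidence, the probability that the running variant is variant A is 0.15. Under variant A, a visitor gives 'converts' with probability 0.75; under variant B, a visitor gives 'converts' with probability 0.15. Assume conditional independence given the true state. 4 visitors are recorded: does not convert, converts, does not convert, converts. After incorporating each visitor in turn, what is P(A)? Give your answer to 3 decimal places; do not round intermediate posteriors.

After 'does not convert': P(A) = 0.25·0.1500 / (0.25·0.1500 + 0.85·0.8500) ≈ 0.0493
After 'converts': P(A) = 0.75·0.0493 / (0.75·0.0493 + 0.15·0.9507) ≈ 0.2060
After 'does not convert': P(A) = 0.25·0.2060 / (0.25·0.2060 + 0.85·0.7940) ≈ 0.0709
After 'converts': P(A) = 0.75·0.0709 / (0.75·0.0709 + 0.15·0.9291) ≈ 0.2762

0.276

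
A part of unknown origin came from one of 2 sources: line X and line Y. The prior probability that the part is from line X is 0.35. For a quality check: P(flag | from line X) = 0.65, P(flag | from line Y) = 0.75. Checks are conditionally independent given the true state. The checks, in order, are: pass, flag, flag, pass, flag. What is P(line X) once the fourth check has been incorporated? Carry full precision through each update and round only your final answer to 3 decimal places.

After 'pass': P(line X) = 0.35·0.3500 / (0.35·0.3500 + 0.25·0.6500) ≈ 0.4298
After 'flag': P(line X) = 0.65·0.4298 / (0.65·0.4298 + 0.75·0.5702) ≈ 0.3952
After 'flag': P(line X) = 0.65·0.3952 / (0.65·0.3952 + 0.75·0.6048) ≈ 0.3615
After 'pass': P(line X) = 0.35·0.3615 / (0.35·0.3615 + 0.25·0.6385) ≈ 0.4422

0.442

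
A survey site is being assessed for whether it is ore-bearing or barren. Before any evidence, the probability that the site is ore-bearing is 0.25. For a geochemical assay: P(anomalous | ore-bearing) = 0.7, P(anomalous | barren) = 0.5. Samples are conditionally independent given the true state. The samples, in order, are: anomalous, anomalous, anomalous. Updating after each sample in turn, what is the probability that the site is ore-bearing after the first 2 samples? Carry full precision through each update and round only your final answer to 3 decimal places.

0.395

After 'anomalous': P(ore) = 0.7·0.2500 / (0.7·0.2500 + 0.5·0.7500) ≈ 0.3182
After 'anomalous': P(ore) = 0.7·0.3182 / (0.7·0.3182 + 0.5·0.6818) ≈ 0.3952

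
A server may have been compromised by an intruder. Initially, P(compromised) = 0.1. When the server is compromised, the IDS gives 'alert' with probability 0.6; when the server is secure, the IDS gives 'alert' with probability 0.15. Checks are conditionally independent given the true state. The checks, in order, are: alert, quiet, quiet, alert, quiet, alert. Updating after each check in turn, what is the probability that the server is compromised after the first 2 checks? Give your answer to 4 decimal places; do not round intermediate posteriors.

0.1730

After 'alert': P(compromised) = 0.6·0.1000 / (0.6·0.1000 + 0.15·0.9000) ≈ 0.3077
After 'quiet': P(compromised) = 0.4·0.3077 / (0.4·0.3077 + 0.85·0.6923) ≈ 0.1730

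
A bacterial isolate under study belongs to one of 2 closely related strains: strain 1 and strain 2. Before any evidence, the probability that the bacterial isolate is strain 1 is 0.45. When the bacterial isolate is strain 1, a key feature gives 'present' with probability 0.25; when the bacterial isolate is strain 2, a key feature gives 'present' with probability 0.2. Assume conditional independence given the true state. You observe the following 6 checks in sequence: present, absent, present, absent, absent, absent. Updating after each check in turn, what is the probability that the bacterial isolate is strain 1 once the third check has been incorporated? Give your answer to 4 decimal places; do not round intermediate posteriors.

0.5451

After 'present': P(strain 1) = 0.25·0.4500 / (0.25·0.4500 + 0.2·0.5500) ≈ 0.5056
After 'absent': P(strain 1) = 0.75·0.5056 / (0.75·0.5056 + 0.8·0.4944) ≈ 0.4895
After 'present': P(strain 1) = 0.25·0.4895 / (0.25·0.4895 + 0.2·0.5105) ≈ 0.5451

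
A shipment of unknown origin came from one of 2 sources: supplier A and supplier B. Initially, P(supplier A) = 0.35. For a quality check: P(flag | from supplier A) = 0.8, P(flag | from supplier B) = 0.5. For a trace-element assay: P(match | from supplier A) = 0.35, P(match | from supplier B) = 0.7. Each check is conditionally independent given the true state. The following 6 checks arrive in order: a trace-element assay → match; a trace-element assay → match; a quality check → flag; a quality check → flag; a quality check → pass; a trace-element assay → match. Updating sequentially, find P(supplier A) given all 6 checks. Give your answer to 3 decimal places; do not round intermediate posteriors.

0.064

After a trace-element assay='match': P(supplier A) = 0.35·0.3500 / (0.35·0.3500 + 0.7·0.6500) ≈ 0.2121
After a trace-element assay='match': P(supplier A) = 0.35·0.2121 / (0.35·0.2121 + 0.7·0.7879) ≈ 0.1186
After a quality check='flag': P(supplier A) = 0.8·0.1186 / (0.8·0.1186 + 0.5·0.8814) ≈ 0.1772
After a quality check='flag': P(supplier A) = 0.8·0.1772 / (0.8·0.1772 + 0.5·0.8228) ≈ 0.2563
After a quality check='pass': P(supplier A) = 0.2·0.2563 / (0.2·0.2563 + 0.5·0.7437) ≈ 0.1211
After a trace-element assay='match': P(supplier A) = 0.35·0.1211 / (0.35·0.1211 + 0.7·0.8789) ≈ 0.0645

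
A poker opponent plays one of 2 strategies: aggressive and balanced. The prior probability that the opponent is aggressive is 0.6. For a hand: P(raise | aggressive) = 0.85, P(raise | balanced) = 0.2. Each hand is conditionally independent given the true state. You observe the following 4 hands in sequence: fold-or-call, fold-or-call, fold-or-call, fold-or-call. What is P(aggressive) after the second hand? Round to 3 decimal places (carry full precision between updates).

After 'fold-or-call': P(aggressive) = 0.15·0.6000 / (0.15·0.6000 + 0.8·0.4000) ≈ 0.2195
After 'fold-or-call': P(aggressive) = 0.15·0.2195 / (0.15·0.2195 + 0.8·0.7805) ≈ 0.0501

0.050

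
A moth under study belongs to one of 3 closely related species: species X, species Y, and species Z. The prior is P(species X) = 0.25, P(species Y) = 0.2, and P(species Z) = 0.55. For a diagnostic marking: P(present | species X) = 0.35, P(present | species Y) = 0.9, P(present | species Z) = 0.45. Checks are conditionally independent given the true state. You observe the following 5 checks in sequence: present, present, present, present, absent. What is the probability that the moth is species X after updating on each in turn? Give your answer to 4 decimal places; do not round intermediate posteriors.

0.0872

After 'present': normaliser = 0.35·0.2500 + 0.9·0.2000 + 0.45·0.5500; P(species X) ≈ 0.1699, P(species Y) ≈ 0.3495, P(species Z) ≈ 0.4806
After 'present': normaliser = 0.35·0.1699 + 0.9·0.3495 + 0.45·0.4806; P(species X) ≈ 0.1007, P(species Y) ≈ 0.5329, P(species Z) ≈ 0.3664
After 'present': normaliser = 0.35·0.1007 + 0.9·0.5329 + 0.45·0.3664; P(species X) ≈ 0.0519, P(species Y) ≈ 0.7056, P(species Z) ≈ 0.2425
After 'present': normaliser = 0.35·0.0519 + 0.9·0.7056 + 0.45·0.2425; P(species X) ≈ 0.0238, P(species Y) ≈ 0.8330, P(species Z) ≈ 0.1432
After 'absent': normaliser = 0.65·0.0238 + 0.1·0.8330 + 0.55·0.1432; P(species X) ≈ 0.0872, P(species Y) ≈ 0.4692, P(species Z) ≈ 0.4436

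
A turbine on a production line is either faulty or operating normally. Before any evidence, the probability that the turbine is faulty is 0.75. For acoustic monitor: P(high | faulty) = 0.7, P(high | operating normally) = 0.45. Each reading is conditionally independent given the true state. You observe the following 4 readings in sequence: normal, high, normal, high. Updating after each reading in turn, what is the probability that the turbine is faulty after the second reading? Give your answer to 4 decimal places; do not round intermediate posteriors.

0.7179

After 'normal': P(faulty) = 0.3·0.7500 / (0.3·0.7500 + 0.55·0.2500) ≈ 0.6207
After 'high': P(faulty) = 0.7·0.6207 / (0.7·0.6207 + 0.45·0.3793) ≈ 0.7179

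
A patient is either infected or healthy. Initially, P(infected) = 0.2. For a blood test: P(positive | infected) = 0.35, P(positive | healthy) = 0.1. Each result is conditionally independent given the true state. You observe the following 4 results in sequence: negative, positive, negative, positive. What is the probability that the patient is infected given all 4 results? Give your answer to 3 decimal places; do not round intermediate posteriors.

0.615

After 'negative': P(infected) = 0.65·0.2000 / (0.65·0.2000 + 0.9·0.8000) ≈ 0.1529
After 'positive': P(infected) = 0.35·0.1529 / (0.35·0.1529 + 0.1·0.8471) ≈ 0.3872
After 'negative': P(infected) = 0.65·0.3872 / (0.65·0.3872 + 0.9·0.6128) ≈ 0.3134
After 'positive': P(infected) = 0.35·0.3134 / (0.35·0.3134 + 0.1·0.6866) ≈ 0.6150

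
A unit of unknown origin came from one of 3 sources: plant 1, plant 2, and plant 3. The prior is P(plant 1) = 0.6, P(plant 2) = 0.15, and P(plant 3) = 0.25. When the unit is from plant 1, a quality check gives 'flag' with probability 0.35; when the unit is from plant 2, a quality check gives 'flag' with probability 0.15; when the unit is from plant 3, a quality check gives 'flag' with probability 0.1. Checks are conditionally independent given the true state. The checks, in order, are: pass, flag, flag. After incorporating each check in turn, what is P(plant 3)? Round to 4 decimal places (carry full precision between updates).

Each posterior becomes the prior for the next update.
After 'pass': normaliser = 0.65·0.6000 + 0.85·0.1500 + 0.9·0.2500; P(plant 1) ≈ 0.5253, P(plant 2) ≈ 0.1717, P(plant 3) ≈ 0.3030
After 'flag': normaliser = 0.35·0.5253 + 0.15·0.1717 + 0.1·0.3030; P(plant 1) ≈ 0.7663, P(plant 2) ≈ 0.1074, P(plant 3) ≈ 0.1263
After 'flag': normaliser = 0.35·0.7663 + 0.15·0.1074 + 0.1·0.1263; P(plant 1) ≈ 0.9032, P(plant 2) ≈ 0.0542, P(plant 3) ≈ 0.0425

0.0425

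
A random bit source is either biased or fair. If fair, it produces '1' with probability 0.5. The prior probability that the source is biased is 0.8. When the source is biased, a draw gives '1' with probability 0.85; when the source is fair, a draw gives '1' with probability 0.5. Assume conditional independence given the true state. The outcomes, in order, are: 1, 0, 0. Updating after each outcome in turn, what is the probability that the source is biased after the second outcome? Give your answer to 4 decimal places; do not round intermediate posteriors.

After '1': P(biased) = 0.85·0.8000 / (0.85·0.8000 + 0.5·0.2000) ≈ 0.8718
After '0': P(biased) = 0.15·0.8718 / (0.15·0.8718 + 0.5·0.1282) ≈ 0.6711

0.6711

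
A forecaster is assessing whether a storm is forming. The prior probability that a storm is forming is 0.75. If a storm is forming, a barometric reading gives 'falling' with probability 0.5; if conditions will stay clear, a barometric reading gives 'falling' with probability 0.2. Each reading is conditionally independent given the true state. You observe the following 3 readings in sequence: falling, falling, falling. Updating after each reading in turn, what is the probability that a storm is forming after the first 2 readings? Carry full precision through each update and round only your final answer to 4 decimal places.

0.9494

Each posterior becomes the prior for the next update.
After 'falling': P(storm) = 0.5·0.7500 / (0.5·0.7500 + 0.2·0.2500) ≈ 0.8824
After 'falling': P(storm) = 0.5·0.8824 / (0.5·0.8824 + 0.2·0.1176) ≈ 0.9494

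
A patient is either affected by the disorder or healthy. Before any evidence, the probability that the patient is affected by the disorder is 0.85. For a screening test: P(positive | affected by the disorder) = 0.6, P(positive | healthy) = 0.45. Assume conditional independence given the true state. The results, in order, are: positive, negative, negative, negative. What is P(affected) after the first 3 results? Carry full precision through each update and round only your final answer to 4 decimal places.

After 'positive': P(affected) = 0.6·0.8500 / (0.6·0.8500 + 0.45·0.1500) ≈ 0.8831
After 'negative': P(affected) = 0.4·0.8831 / (0.4·0.8831 + 0.55·0.1169) ≈ 0.8460
After 'negative': P(affected) = 0.4·0.8460 / (0.4·0.8460 + 0.55·0.1540) ≈ 0.7999

0.7999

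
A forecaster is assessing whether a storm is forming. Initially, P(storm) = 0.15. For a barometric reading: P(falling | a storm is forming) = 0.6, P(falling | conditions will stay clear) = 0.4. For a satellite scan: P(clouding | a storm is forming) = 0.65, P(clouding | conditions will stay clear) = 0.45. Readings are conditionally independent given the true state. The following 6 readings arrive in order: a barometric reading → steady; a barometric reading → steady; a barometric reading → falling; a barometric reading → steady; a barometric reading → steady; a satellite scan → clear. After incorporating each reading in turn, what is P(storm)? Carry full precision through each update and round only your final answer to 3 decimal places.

0.032

After a barometric reading='steady': P(storm) = 0.4·0.1500 / (0.4·0.1500 + 0.6·0.8500) ≈ 0.1053
After a barometric reading='steady': P(storm) = 0.4·0.1053 / (0.4·0.1053 + 0.6·0.8947) ≈ 0.0727
After a barometric reading='falling': P(storm) = 0.6·0.0727 / (0.6·0.0727 + 0.4·0.9273) ≈ 0.1053
After a barometric reading='steady': P(storm) = 0.4·0.1053 / (0.4·0.1053 + 0.6·0.8947) ≈ 0.0727
After a barometric reading='steady': P(storm) = 0.4·0.0727 / (0.4·0.0727 + 0.6·0.9273) ≈ 0.0497
After a satellite scan='clear': P(storm) = 0.35·0.0497 / (0.35·0.0497 + 0.55·0.9503) ≈ 0.0322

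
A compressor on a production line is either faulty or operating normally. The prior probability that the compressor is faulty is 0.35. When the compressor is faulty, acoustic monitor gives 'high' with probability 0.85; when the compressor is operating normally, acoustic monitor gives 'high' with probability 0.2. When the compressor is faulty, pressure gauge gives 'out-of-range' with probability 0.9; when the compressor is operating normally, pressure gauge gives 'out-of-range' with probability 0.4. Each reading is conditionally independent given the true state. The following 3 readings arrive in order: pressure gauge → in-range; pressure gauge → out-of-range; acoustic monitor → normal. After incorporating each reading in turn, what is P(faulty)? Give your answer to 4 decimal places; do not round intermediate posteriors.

After pressure gauge='in-range': P(faulty) = 0.1·0.3500 / (0.1·0.3500 + 0.6·0.6500) ≈ 0.0824
After pressure gauge='out-of-range': P(faulty) = 0.9·0.0824 / (0.9·0.0824 + 0.4·0.9176) ≈ 0.1680
After acoustic monitor='normal': P(faulty) = 0.15·0.1680 / (0.15·0.1680 + 0.8·0.8320) ≈ 0.0365

0.0365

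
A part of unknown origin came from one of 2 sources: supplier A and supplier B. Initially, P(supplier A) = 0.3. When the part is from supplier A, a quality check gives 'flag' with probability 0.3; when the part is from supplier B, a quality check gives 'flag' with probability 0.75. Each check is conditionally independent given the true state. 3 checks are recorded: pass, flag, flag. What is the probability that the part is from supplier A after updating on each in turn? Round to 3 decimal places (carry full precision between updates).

0.161

After 'pass': P(supplier A) = 0.7·0.3000 / (0.7·0.3000 + 0.25·0.7000) ≈ 0.5455
After 'flag': P(supplier A) = 0.3·0.5455 / (0.3·0.5455 + 0.75·0.4545) ≈ 0.3243
After 'flag': P(supplier A) = 0.3·0.3243 / (0.3·0.3243 + 0.75·0.6757) ≈ 0.1611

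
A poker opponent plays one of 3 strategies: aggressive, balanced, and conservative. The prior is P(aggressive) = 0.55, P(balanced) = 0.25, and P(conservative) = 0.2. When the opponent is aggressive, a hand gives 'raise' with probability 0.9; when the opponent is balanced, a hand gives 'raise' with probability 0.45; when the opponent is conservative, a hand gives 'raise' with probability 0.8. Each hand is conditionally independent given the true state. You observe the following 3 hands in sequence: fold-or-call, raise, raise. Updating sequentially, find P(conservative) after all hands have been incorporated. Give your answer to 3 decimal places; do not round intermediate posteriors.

Apply Bayes' rule sequentially, carrying P(conservative) forward.
After 'fold-or-call': normaliser = 0.1·0.5500 + 0.55·0.2500 + 0.2·0.2000; P(aggressive) ≈ 0.2366, P(balanced) ≈ 0.5914, P(conservative) ≈ 0.1720
After 'raise': normaliser = 0.9·0.2366 + 0.45·0.5914 + 0.8·0.1720; P(aggressive) ≈ 0.3452, P(balanced) ≈ 0.4316, P(conservative) ≈ 0.2232
After 'raise': normaliser = 0.9·0.3452 + 0.45·0.4316 + 0.8·0.2232; P(aggressive) ≈ 0.4546, P(balanced) ≈ 0.2841, P(conservative) ≈ 0.2612

0.261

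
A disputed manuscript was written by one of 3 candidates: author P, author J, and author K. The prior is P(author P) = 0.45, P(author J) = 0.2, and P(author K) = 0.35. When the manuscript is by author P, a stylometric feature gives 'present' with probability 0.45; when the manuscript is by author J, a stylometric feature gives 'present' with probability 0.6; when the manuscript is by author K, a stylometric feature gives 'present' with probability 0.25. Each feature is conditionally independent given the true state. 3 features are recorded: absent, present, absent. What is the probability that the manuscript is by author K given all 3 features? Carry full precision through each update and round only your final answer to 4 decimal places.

Each posterior becomes the prior for the next update.
After 'absent': normaliser = 0.55·0.4500 + 0.4·0.2000 + 0.75·0.3500; P(author P) ≈ 0.4195, P(author J) ≈ 0.1356, P(author K) ≈ 0.4449
After 'present': normaliser = 0.45·0.4195 + 0.6·0.1356 + 0.25·0.4449; P(author P) ≈ 0.4950, P(author J) ≈ 0.2133, P(author K) ≈ 0.2917
After 'absent': normaliser = 0.55·0.4950 + 0.4·0.2133 + 0.75·0.2917; P(author P) ≈ 0.4724, P(author J) ≈ 0.1481, P(author K) ≈ 0.3796

0.3796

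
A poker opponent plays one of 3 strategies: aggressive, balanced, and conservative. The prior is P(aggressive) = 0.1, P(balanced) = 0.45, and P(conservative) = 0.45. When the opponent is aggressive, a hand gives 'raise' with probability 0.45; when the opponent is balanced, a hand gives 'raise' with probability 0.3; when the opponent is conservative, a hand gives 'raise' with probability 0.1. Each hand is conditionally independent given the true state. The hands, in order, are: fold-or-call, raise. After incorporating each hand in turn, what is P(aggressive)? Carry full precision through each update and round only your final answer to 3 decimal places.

After 'fold-or-call': normaliser = 0.55·0.1000 + 0.7·0.4500 + 0.9·0.4500; P(aggressive) ≈ 0.0710, P(balanced) ≈ 0.4065, P(conservative) ≈ 0.5226
After 'raise': normaliser = 0.45·0.0710 + 0.3·0.4065 + 0.1·0.5226; P(aggressive) ≈ 0.1549, P(balanced) ≈ 0.5915, P(conservative) ≈ 0.2535

0.155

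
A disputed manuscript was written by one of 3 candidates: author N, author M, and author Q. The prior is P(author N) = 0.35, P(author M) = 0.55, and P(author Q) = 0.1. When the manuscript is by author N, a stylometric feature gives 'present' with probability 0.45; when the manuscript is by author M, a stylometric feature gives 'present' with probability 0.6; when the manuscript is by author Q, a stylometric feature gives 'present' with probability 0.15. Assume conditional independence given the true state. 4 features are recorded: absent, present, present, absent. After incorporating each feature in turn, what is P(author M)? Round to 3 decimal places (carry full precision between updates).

0.579

After 'absent': normaliser = 0.55·0.3500 + 0.4·0.5500 + 0.85·0.1000; P(author N) ≈ 0.3869, P(author M) ≈ 0.4422, P(author Q) ≈ 0.1709
After 'present': normaliser = 0.45·0.3869 + 0.6·0.4422 + 0.15·0.1709; P(author N) ≈ 0.3744, P(author M) ≈ 0.5705, P(author Q) ≈ 0.0551
After 'present': normaliser = 0.45·0.3744 + 0.6·0.5705 + 0.15·0.0551; P(author N) ≈ 0.3246, P(author M) ≈ 0.6595, P(author Q) ≈ 0.0159
After 'absent': normaliser = 0.55·0.3246 + 0.4·0.6595 + 0.85·0.0159; P(author N) ≈ 0.3916, P(author M) ≈ 0.5787, P(author Q) ≈ 0.0297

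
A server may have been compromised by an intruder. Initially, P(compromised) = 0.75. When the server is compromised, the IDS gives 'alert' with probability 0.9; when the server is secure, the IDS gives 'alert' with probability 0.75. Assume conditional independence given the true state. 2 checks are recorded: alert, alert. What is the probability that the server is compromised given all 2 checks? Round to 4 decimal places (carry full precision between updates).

After 'alert': P(compromised) = 0.9·0.7500 / (0.9·0.7500 + 0.75·0.2500) ≈ 0.7826
After 'alert': P(compromised) = 0.9·0.7826 / (0.9·0.7826 + 0.75·0.2174) ≈ 0.8120

0.8120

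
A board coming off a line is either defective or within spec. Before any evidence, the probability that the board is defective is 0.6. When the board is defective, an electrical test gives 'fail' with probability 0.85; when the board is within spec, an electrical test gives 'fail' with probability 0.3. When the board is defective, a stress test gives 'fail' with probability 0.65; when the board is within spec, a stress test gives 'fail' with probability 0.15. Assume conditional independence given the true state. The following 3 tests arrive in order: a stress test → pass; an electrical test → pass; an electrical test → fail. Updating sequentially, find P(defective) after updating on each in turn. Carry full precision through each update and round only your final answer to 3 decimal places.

Apply Bayes' rule sequentially, carrying P(defective) forward.
After a stress test='pass': P(defective) = 0.35·0.6000 / (0.35·0.6000 + 0.85·0.4000) ≈ 0.3818
After an electrical test='pass': P(defective) = 0.15·0.3818 / (0.15·0.3818 + 0.7·0.6182) ≈ 0.1169
After an electrical test='fail': P(defective) = 0.85·0.1169 / (0.85·0.1169 + 0.3·0.8831) ≈ 0.2727

0.273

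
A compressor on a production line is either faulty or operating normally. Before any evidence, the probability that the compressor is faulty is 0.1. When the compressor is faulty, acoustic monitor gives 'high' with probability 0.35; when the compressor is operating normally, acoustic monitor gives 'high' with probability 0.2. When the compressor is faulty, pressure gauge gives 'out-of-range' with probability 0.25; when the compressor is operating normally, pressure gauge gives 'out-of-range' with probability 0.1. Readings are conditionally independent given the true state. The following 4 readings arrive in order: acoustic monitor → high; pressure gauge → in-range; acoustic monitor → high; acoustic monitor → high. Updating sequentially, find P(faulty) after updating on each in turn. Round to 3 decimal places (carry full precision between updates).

0.332

After acoustic monitor='high': P(faulty) = 0.35·0.1000 / (0.35·0.1000 + 0.2·0.9000) ≈ 0.1628
After pressure gauge='in-range': P(faulty) = 0.75·0.1628 / (0.75·0.1628 + 0.9·0.8372) ≈ 0.1394
After acoustic monitor='high': P(faulty) = 0.35·0.1394 / (0.35·0.1394 + 0.2·0.8606) ≈ 0.2209
After acoustic monitor='high': P(faulty) = 0.35·0.2209 / (0.35·0.2209 + 0.2·0.7791) ≈ 0.3317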